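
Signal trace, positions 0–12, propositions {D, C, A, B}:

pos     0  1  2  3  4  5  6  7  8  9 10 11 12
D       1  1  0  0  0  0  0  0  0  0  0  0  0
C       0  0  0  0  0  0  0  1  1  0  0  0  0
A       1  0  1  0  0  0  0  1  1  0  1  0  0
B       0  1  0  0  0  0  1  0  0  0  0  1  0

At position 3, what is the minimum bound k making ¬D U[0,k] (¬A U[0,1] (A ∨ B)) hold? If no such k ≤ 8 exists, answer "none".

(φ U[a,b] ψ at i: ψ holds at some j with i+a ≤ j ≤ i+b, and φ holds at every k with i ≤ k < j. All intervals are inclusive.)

2

Need earliest j ≥ 3 with (¬A U[0,1] (A ∨ B)), and ¬D at every k in [3,j-1].
  j=3: rhs fails.
  j=4: rhs fails.
  j=5: rhs holds; lhs holds on [3,4]. k = 2.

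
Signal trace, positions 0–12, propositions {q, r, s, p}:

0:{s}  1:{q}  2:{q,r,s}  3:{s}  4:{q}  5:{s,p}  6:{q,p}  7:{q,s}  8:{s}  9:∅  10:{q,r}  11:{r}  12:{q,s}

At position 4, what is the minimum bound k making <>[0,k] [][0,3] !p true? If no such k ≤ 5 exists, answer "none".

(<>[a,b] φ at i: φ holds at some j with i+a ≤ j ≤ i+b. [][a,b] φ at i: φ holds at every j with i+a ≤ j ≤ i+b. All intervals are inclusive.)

Scan j = 4,5,… for [][0,3] !p:
  j=4: fails
  j=5: fails
  j=6: fails
  j=7: holds
First hit at j=7, so smallest k = 7-4 = 3.

3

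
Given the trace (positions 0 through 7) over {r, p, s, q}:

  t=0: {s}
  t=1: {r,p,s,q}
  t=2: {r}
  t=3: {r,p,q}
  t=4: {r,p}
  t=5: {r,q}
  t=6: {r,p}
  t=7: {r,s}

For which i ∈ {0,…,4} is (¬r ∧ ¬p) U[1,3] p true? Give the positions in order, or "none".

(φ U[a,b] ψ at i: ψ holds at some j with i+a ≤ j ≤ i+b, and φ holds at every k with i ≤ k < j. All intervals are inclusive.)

0

Evaluate at each i in [0,4]:
  i=0: ✓ (rhs at j=1; lhs holds on [0,0])
  i=1: ✗ (lhs fails at k=1 before rhs at j=3)
  i=2: ✗ (lhs fails at k=2 before rhs at j=3)
  i=3: ✗ (lhs fails at k=3 before rhs at j=4)
  i=4: ✗ (lhs fails at k=4 before rhs at j=6)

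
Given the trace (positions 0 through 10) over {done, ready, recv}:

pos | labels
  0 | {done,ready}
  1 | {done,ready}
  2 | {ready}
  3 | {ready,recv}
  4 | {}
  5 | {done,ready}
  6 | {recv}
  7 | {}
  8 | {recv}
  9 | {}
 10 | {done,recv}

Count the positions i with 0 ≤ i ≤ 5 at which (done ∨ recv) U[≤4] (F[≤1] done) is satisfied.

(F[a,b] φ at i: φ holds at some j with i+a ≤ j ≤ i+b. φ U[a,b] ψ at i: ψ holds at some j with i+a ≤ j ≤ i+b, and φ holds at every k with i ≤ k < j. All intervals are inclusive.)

5

Evaluate at each i in [0,5]:
  i=0: ✓ (rhs at j=0)
  i=1: ✓ (rhs at j=1)
  i=2: ✗ (lhs fails at k=2 before rhs at j=4)
  i=3: ✓ (rhs at j=4; lhs holds on [3,3])
  i=4: ✓ (rhs at j=4)
  i=5: ✓ (rhs at j=5)
Positions where it holds: {0, 1, 3, 4, 5} → 5.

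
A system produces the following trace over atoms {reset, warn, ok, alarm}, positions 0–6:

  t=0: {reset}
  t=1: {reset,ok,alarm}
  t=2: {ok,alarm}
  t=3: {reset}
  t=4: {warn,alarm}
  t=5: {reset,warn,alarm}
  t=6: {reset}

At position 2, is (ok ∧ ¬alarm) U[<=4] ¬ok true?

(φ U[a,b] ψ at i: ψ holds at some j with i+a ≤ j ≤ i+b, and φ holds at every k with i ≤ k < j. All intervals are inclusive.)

Need some j in [2,6] with ¬ok, and (ok ∧ ¬alarm) at every k in [2,j-1].
  j=2: ¬ok false.
  j=3: ¬ok holds, but (ok ∧ ¬alarm) fails at k=2 → not this j.
  j=4: ¬ok holds, but (ok ∧ ¬alarm) fails at k=2 → not this j.
  j=5: ¬ok holds, but (ok ∧ ¬alarm) fails at k=2 → not this j.
  j=6: ¬ok holds, but (ok ∧ ¬alarm) fails at k=2 → not this j.
No j in the window works → until fails.

No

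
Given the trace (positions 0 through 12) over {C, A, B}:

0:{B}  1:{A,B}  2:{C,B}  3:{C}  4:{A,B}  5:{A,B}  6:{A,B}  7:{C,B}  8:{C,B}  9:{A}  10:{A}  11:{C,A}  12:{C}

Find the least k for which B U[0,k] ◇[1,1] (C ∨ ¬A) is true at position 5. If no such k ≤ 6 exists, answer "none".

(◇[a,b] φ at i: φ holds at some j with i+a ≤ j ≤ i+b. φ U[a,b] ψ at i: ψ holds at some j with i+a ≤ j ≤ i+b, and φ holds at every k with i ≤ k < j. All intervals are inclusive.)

1

Need earliest j ≥ 5 with ◇[1,1] (C ∨ ¬A), and B at every k in [5,j-1].
  j=5: rhs fails.
  j=6: rhs holds; lhs holds on [5,5]. k = 1.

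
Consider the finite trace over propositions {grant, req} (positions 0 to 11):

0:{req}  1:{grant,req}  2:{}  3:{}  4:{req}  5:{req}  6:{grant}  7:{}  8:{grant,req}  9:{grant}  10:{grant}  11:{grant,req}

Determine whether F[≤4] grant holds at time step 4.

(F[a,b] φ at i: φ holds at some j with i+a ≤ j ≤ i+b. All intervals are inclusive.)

Yes

Check grant at each j in [4,8]:
  j=4: false
  j=5: false
  j=6: true
  j=7: false
  j=8: true
Found at j=6 → formula holds.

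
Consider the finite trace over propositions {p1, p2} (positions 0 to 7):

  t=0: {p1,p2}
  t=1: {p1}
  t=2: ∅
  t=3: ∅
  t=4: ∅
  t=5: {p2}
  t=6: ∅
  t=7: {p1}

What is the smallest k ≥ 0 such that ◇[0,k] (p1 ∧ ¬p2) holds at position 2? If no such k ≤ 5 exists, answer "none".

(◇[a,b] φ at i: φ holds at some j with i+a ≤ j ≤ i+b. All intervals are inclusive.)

5

Scan j = 2,3,… for (p1 ∧ ¬p2):
  j=2: fails
  j=3: fails
  j=4: fails
  j=5: fails
  j=6: fails
  j=7: holds
First hit at j=7, so smallest k = 7-2 = 5.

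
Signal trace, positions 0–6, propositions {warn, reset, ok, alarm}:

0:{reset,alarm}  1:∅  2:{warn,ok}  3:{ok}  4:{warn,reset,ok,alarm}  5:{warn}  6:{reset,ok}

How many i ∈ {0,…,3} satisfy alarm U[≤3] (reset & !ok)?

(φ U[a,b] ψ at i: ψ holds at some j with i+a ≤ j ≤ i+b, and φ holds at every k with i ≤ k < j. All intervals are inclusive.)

Evaluate at each i in [0,3]:
  i=0: ✓ (rhs at j=0)
  i=1: ✗ (no rhs in [1,4])
  i=2: ✗ (no rhs in [2,5])
  i=3: ✗ (no rhs in [3,6])
Positions where it holds: {0} → 1.

1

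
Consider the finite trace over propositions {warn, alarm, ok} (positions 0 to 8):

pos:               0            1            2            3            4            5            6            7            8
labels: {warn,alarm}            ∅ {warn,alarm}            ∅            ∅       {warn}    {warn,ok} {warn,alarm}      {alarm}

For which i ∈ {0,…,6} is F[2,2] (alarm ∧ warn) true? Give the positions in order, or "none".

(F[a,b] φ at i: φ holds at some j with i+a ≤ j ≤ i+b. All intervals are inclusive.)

0, 5

Evaluate at each i in [0,6]:
  i=0: ✓ (witness j=2)
  i=1: ✗ (none in [3,3])
  i=2: ✗ (none in [4,4])
  i=3: ✗ (none in [5,5])
  i=4: ✗ (none in [6,6])
  i=5: ✓ (witness j=7)
  i=6: ✗ (none in [8,8])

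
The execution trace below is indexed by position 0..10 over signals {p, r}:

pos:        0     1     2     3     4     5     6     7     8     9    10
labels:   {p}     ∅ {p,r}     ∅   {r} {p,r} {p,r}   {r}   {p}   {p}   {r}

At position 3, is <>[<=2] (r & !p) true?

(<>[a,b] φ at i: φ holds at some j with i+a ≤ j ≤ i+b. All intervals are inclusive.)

Check (r & !p) at each j in [3,5]:
  j=3: false
  j=4: true
  j=5: false
Found at j=4 → formula holds.

Holds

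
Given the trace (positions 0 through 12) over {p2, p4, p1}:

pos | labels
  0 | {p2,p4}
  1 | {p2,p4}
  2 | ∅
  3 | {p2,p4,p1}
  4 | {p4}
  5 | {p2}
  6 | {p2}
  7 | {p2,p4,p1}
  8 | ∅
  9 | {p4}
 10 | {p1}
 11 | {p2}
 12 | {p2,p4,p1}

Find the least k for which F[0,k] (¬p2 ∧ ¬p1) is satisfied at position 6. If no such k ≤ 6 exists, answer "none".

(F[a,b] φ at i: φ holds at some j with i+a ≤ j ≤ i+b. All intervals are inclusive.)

Scan j = 6,7,… for (¬p2 ∧ ¬p1):
  j=6: fails
  j=7: fails
  j=8: holds
First hit at j=8, so smallest k = 8-6 = 2.

2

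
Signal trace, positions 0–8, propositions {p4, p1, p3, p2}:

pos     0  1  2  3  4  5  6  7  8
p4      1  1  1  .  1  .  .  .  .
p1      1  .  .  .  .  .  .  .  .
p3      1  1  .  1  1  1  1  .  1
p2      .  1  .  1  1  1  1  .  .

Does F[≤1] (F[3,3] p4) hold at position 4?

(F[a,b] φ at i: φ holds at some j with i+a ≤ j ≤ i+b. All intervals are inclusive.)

Check F[3,3] p4 at each j in [4,5]:
  j=4: fails (none in [7,7])
  j=5: fails (none in [8,8])
No position in the window satisfies it → formula fails.

Does not hold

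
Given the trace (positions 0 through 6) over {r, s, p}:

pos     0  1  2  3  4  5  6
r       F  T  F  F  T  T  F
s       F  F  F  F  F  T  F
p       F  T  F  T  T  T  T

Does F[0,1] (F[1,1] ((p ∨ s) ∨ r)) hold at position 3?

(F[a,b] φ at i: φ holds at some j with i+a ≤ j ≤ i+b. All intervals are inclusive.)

Check F[1,1] ((p ∨ s) ∨ r) at each j in [3,4]:
  j=3: holds (witness at 4)
  j=4: holds (witness at 5)
Found at j=3 → formula holds.

Holds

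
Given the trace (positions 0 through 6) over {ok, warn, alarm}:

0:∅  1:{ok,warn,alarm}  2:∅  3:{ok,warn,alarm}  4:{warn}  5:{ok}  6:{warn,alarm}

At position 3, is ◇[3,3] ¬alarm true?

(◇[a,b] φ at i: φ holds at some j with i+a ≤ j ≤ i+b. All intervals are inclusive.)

Check ¬alarm at each j in [6,6]:
  j=6: false
No position in the window satisfies it → formula fails.

Does not hold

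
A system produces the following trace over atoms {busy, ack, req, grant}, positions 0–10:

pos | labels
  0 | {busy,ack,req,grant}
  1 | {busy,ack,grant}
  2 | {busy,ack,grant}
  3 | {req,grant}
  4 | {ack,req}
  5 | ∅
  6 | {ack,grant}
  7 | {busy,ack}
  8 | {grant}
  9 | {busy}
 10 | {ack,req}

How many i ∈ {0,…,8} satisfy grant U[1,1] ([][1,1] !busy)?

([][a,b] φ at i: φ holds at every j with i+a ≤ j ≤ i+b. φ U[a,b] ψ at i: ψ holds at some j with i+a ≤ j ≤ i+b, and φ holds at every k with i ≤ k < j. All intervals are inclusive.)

5

Evaluate at each i in [0,8]:
  i=0: ✗ (no rhs in [1,1])
  i=1: ✓ (rhs at j=2; lhs holds on [1,1])
  i=2: ✓ (rhs at j=3; lhs holds on [2,2])
  i=3: ✓ (rhs at j=4; lhs holds on [3,3])
  i=4: ✗ (lhs fails at k=4 before rhs at j=5)
  i=5: ✗ (no rhs in [6,6])
  i=6: ✓ (rhs at j=7; lhs holds on [6,6])
  i=7: ✗ (no rhs in [8,8])
  i=8: ✓ (rhs at j=9; lhs holds on [8,8])
Positions where it holds: {1, 2, 3, 6, 8} → 5.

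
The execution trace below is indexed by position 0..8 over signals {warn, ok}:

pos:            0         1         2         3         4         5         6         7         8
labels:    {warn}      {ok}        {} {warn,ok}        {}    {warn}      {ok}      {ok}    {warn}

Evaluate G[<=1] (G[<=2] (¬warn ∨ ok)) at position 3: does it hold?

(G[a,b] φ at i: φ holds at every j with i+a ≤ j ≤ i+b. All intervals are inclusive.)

Does not hold

Check G[<=2] (¬warn ∨ ok) at every j in [3,4]:
  j=3: fails at 5
  j=4: fails at 5
Fails at j=3 → formula fails.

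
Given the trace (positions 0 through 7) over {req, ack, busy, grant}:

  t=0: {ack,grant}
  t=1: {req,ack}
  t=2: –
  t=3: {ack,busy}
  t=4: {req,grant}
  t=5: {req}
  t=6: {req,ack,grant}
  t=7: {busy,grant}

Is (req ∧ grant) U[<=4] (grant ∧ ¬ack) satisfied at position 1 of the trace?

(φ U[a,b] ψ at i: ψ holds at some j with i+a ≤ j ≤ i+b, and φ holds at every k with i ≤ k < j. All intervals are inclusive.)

Need some j in [1,5] with (grant ∧ ¬ack), and (req ∧ grant) at every k in [1,j-1].
  j=1: (grant ∧ ¬ack) false.
  j=2: (grant ∧ ¬ack) false.
  j=3: (grant ∧ ¬ack) false.
  j=4: (grant ∧ ¬ack) holds, but (req ∧ grant) fails at k=1 → not this j.
  j=5: (grant ∧ ¬ack) false.
No j in the window works → until fails.

False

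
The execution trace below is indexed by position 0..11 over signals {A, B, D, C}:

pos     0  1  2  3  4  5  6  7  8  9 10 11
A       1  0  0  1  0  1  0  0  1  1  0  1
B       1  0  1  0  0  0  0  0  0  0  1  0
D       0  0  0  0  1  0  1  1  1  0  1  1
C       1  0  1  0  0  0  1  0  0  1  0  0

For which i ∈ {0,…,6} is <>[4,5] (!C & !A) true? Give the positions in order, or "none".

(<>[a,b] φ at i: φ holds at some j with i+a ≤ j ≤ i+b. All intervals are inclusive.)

0, 2, 3, 5, 6

Evaluate at each i in [0,6]:
  i=0: ✓ (witness j=4)
  i=1: ✗ (none in [5,6])
  i=2: ✓ (witness j=7)
  i=3: ✓ (witness j=7)
  i=4: ✗ (none in [8,9])
  i=5: ✓ (witness j=10)
  i=6: ✓ (witness j=10)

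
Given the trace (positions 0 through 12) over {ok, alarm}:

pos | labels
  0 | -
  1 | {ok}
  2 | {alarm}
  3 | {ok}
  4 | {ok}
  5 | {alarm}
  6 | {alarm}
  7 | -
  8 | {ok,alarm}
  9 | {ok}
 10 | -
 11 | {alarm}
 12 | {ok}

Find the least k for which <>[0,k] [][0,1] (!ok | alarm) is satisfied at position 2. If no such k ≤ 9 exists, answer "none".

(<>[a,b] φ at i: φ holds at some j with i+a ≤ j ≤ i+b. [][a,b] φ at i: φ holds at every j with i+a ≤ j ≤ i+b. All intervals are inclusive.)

3

Scan j = 2,3,… for [][0,1] (!ok | alarm):
  j=2: fails
  j=3: fails
  j=4: fails
  j=5: holds
First hit at j=5, so smallest k = 5-2 = 3.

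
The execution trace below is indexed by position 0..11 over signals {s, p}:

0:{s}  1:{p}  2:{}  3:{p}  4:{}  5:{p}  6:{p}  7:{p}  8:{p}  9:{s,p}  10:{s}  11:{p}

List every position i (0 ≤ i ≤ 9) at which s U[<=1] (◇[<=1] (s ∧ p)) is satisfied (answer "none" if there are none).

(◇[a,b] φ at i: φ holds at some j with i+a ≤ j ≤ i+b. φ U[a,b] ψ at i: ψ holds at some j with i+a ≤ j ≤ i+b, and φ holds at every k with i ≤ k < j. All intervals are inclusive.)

8, 9

Evaluate at each i in [0,9]:
  i=0: ✗ (no rhs in [0,1])
  i=1: ✗ (no rhs in [1,2])
  i=2: ✗ (no rhs in [2,3])
  i=3: ✗ (no rhs in [3,4])
  i=4: ✗ (no rhs in [4,5])
  i=5: ✗ (no rhs in [5,6])
  i=6: ✗ (no rhs in [6,7])
  i=7: ✗ (lhs fails at k=7 before rhs at j=8)
  i=8: ✓ (rhs at j=8)
  i=9: ✓ (rhs at j=9)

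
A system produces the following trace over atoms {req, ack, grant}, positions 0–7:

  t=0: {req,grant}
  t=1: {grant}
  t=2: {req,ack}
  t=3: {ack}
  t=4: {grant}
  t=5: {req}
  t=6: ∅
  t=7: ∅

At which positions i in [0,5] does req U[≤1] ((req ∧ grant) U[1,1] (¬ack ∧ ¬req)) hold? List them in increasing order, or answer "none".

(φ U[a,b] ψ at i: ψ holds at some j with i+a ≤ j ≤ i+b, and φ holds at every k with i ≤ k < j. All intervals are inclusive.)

0

Evaluate at each i in [0,5]:
  i=0: ✓ (rhs at j=0)
  i=1: ✗ (no rhs in [1,2])
  i=2: ✗ (no rhs in [2,3])
  i=3: ✗ (no rhs in [3,4])
  i=4: ✗ (no rhs in [4,5])
  i=5: ✗ (no rhs in [5,6])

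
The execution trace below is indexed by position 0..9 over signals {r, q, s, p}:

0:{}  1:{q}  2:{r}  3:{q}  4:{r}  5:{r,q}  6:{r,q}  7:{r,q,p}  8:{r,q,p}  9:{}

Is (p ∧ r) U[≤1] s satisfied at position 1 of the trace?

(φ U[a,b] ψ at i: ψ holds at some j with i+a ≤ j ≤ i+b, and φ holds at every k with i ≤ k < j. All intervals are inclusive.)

No

Need some j in [1,2] with s, and (p ∧ r) at every k in [1,j-1].
  j=1: s false.
  j=2: s false.
No j in the window works → until fails.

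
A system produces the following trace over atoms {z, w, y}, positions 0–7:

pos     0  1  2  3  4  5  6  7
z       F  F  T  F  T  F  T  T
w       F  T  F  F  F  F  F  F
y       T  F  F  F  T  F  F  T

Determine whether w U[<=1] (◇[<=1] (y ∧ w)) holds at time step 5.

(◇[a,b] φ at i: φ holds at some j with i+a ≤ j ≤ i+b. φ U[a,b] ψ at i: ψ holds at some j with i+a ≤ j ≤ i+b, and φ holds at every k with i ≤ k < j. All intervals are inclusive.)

Need some j in [5,6] with ◇[<=1] (y ∧ w), and w at every k in [5,j-1].
  j=5: ◇[<=1] (y ∧ w) — fails (none in [5,6]).
  j=6: ◇[<=1] (y ∧ w) — fails (none in [6,7]).
No j in the window works → until fails.

False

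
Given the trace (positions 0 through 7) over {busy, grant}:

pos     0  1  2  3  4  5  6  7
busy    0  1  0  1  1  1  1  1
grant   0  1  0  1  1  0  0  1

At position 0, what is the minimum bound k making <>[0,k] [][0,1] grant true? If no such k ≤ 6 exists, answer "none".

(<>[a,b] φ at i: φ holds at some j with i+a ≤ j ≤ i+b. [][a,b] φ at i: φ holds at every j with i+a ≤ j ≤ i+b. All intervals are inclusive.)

3

Scan j = 0,1,… for [][0,1] grant:
  j=0: fails
  j=1: fails
  j=2: fails
  j=3: holds
First hit at j=3, so smallest k = 3-0 = 3.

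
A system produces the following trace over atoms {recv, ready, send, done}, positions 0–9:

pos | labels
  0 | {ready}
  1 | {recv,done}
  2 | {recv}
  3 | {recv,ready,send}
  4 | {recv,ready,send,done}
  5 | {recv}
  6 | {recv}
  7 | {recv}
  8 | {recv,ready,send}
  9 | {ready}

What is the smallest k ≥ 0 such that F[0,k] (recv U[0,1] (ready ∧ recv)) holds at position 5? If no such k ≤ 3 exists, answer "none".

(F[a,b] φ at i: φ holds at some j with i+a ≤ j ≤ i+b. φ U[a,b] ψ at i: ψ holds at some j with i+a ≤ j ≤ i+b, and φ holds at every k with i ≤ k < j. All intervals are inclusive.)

Scan j = 5,6,… for (recv U[0,1] (ready ∧ recv)):
  j=5: fails
  j=6: fails
  j=7: holds
First hit at j=7, so smallest k = 7-5 = 2.

2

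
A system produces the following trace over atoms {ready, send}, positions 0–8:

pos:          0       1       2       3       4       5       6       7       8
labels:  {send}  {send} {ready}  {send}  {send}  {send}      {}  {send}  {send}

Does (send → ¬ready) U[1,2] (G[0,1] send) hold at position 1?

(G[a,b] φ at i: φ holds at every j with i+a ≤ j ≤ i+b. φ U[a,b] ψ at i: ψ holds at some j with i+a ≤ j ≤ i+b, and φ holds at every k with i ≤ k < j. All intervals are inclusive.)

Need some j in [2,3] with G[0,1] send, and (send → ¬ready) at every k in [1,j-1].
  j=2: G[0,1] send — fails at 2.
  j=3: G[0,1] send holds; (send → ¬ready) holds at every k in [1,2] → satisfied.

Holds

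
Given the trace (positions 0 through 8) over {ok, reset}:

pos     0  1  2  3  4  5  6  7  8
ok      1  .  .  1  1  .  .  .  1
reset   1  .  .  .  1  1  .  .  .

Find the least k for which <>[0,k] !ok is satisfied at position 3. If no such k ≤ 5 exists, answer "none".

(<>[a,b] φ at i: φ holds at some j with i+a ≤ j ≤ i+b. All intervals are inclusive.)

Scan j = 3,4,… for !ok:
  j=3: fails
  j=4: fails
  j=5: holds
First hit at j=5, so smallest k = 5-3 = 2.

2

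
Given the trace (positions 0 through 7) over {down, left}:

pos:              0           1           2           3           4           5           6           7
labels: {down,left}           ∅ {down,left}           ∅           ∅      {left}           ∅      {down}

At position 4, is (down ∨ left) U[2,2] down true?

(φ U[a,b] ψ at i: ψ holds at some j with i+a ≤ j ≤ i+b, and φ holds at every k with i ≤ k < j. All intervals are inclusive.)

No

Need some j in [6,6] with down, and (down ∨ left) at every k in [4,j-1].
  j=6: down false.
No j in the window works → until fails.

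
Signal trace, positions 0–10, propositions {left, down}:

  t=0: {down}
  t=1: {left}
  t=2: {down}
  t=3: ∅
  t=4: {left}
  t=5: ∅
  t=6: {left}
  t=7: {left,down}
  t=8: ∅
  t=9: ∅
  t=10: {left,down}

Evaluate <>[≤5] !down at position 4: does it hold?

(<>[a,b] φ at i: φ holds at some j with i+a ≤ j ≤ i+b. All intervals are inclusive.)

Yes

Check !down at each j in [4,9]:
  j=4: true
  j=5: true
  j=6: true
  j=7: false
  j=8: true
  j=9: true
Found at j=4 → formula holds.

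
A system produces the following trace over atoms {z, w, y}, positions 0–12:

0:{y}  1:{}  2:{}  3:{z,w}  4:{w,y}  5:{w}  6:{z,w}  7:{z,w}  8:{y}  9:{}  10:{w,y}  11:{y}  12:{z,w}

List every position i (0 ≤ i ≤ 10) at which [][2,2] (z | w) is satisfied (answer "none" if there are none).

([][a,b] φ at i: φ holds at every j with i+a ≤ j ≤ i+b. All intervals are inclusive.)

1, 2, 3, 4, 5, 8, 10

Evaluate at each i in [0,10]:
  i=0: ✗ (fails at j=2)
  i=1: ✓ (all of [3,3])
  i=2: ✓ (all of [4,4])
  i=3: ✓ (all of [5,5])
  i=4: ✓ (all of [6,6])
  i=5: ✓ (all of [7,7])
  i=6: ✗ (fails at j=8)
  i=7: ✗ (fails at j=9)
  i=8: ✓ (all of [10,10])
  i=9: ✗ (fails at j=11)
  i=10: ✓ (all of [12,12])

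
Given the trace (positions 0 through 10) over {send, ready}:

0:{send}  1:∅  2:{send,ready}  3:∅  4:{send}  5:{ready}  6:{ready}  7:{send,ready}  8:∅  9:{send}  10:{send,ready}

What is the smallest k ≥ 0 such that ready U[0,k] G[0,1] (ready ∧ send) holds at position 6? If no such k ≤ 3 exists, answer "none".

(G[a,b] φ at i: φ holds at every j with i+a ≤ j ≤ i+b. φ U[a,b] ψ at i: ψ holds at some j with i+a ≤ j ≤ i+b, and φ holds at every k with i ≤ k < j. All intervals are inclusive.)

none

Need earliest j ≥ 6 with G[0,1] (ready ∧ send), and ready at every k in [6,j-1].
  j=6: rhs fails.
  j=7: rhs fails.
  j=8: rhs fails.
  j=9: rhs fails.
No witness within the range → none.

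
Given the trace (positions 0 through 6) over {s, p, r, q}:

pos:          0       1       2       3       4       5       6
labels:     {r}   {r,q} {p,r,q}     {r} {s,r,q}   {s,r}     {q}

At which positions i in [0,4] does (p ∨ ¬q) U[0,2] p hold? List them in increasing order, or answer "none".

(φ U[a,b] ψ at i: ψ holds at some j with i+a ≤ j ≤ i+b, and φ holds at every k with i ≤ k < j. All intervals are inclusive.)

Evaluate at each i in [0,4]:
  i=0: ✗ (lhs fails at k=1 before rhs at j=2)
  i=1: ✗ (lhs fails at k=1 before rhs at j=2)
  i=2: ✓ (rhs at j=2)
  i=3: ✗ (no rhs in [3,5])
  i=4: ✗ (no rhs in [4,6])

2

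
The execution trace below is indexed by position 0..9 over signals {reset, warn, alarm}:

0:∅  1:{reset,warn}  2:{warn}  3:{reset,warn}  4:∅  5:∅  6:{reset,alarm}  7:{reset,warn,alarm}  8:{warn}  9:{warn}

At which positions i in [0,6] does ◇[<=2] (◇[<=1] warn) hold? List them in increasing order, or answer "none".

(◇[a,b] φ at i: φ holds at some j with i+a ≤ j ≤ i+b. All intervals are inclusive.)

0, 1, 2, 3, 4, 5, 6

Evaluate at each i in [0,6]:
  i=0: ✓ (witness j=0)
  i=1: ✓ (witness j=1)
  i=2: ✓ (witness j=2)
  i=3: ✓ (witness j=3)
  i=4: ✓ (witness j=6)
  i=5: ✓ (witness j=6)
  i=6: ✓ (witness j=6)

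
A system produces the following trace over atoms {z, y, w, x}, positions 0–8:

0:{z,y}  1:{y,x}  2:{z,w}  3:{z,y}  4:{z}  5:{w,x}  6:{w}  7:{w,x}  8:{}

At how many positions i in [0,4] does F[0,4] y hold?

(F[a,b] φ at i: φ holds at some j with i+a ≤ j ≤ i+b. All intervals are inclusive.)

4

Evaluate at each i in [0,4]:
  i=0: ✓ (witness j=0)
  i=1: ✓ (witness j=1)
  i=2: ✓ (witness j=3)
  i=3: ✓ (witness j=3)
  i=4: ✗ (none in [4,8])
Positions where it holds: {0, 1, 2, 3} → 4.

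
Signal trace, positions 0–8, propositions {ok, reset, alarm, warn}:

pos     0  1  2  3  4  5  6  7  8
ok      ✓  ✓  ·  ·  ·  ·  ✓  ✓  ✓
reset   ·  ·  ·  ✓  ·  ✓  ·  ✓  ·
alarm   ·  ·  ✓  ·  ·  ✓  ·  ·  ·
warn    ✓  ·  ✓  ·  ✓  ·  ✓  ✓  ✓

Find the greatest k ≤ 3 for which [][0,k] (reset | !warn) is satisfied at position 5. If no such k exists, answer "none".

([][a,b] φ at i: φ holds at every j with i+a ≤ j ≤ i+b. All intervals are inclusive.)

0

(reset | !warn) must hold from j=5 onward; find where it first fails.
  j=5: holds
  j=6: fails
Holds on [5,5], so largest k = 0.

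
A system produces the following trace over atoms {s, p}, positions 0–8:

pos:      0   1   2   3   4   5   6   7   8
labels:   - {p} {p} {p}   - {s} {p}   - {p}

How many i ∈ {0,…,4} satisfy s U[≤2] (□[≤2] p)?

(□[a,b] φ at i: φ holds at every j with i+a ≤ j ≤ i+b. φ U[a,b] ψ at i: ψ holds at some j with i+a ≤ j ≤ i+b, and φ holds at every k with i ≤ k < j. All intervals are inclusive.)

1

Evaluate at each i in [0,4]:
  i=0: ✗ (lhs fails at k=0 before rhs at j=1)
  i=1: ✓ (rhs at j=1)
  i=2: ✗ (no rhs in [2,4])
  i=3: ✗ (no rhs in [3,5])
  i=4: ✗ (no rhs in [4,6])
Positions where it holds: {1} → 1.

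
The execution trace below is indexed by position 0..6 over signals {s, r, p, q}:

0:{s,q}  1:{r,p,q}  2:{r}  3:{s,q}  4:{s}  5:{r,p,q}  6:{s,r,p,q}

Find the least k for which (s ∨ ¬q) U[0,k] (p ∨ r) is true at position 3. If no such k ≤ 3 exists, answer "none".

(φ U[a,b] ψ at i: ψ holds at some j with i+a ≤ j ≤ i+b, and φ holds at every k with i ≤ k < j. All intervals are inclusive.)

2

Need earliest j ≥ 3 with (p ∨ r), and (s ∨ ¬q) at every k in [3,j-1].
  j=3: rhs fails.
  j=4: rhs fails.
  j=5: rhs holds; lhs holds on [3,4]. k = 2.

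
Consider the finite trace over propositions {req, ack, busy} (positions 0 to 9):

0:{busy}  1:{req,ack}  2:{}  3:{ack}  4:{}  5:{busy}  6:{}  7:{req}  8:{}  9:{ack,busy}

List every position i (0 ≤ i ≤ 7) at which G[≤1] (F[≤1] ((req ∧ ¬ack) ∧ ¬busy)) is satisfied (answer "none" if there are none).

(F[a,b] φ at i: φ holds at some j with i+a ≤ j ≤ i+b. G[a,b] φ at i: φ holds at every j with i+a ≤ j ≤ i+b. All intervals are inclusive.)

6

Evaluate at each i in [0,7]:
  i=0: ✗ (fails at j=0)
  i=1: ✗ (fails at j=1)
  i=2: ✗ (fails at j=2)
  i=3: ✗ (fails at j=3)
  i=4: ✗ (fails at j=4)
  i=5: ✗ (fails at j=5)
  i=6: ✓ (all of [6,7])
  i=7: ✗ (fails at j=8)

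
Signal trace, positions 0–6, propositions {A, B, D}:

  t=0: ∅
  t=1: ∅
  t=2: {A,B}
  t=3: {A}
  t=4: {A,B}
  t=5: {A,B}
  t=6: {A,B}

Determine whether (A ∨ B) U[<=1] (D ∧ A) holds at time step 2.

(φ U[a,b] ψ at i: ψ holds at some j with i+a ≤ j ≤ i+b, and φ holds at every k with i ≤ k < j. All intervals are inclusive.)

No

Need some j in [2,3] with (D ∧ A), and (A ∨ B) at every k in [2,j-1].
  j=2: (D ∧ A) false.
  j=3: (D ∧ A) false.
No j in the window works → until fails.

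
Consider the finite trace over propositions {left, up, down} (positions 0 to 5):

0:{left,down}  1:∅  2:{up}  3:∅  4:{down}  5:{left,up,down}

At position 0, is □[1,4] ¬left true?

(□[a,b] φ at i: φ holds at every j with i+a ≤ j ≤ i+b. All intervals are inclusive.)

Check ¬left at every j in [1,4]:
  j=1: true
  j=2: true
  j=3: true
  j=4: true
All positions satisfy it → formula holds.

Yes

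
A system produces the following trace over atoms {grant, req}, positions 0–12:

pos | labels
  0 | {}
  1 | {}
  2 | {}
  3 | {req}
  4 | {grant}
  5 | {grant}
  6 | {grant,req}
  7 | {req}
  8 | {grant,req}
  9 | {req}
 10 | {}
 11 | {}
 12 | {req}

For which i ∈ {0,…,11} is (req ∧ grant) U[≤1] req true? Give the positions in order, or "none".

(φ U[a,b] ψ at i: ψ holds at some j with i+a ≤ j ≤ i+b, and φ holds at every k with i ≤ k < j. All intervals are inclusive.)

3, 6, 7, 8, 9

Evaluate at each i in [0,11]:
  i=0: ✗ (no rhs in [0,1])
  i=1: ✗ (no rhs in [1,2])
  i=2: ✗ (lhs fails at k=2 before rhs at j=3)
  i=3: ✓ (rhs at j=3)
  i=4: ✗ (no rhs in [4,5])
  i=5: ✗ (lhs fails at k=5 before rhs at j=6)
  i=6: ✓ (rhs at j=6)
  i=7: ✓ (rhs at j=7)
  i=8: ✓ (rhs at j=8)
  i=9: ✓ (rhs at j=9)
  i=10: ✗ (no rhs in [10,11])
  i=11: ✗ (lhs fails at k=11 before rhs at j=12)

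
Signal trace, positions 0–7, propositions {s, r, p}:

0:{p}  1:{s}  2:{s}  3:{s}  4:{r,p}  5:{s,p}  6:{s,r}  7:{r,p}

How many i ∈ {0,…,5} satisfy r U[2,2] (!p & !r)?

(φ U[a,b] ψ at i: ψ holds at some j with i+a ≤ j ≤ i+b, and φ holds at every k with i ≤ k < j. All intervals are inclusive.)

Evaluate at each i in [0,5]:
  i=0: ✗ (lhs fails at k=0 before rhs at j=2)
  i=1: ✗ (lhs fails at k=1 before rhs at j=3)
  i=2: ✗ (no rhs in [4,4])
  i=3: ✗ (no rhs in [5,5])
  i=4: ✗ (no rhs in [6,6])
  i=5: ✗ (no rhs in [7,7])
Positions where it holds: {} → 0.

0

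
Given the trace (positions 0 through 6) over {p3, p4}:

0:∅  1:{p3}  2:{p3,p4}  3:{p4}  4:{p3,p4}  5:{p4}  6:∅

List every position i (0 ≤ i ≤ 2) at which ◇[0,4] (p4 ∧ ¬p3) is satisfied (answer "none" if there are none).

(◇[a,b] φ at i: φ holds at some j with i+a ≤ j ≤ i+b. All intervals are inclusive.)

Evaluate at each i in [0,2]:
  i=0: ✓ (witness j=3)
  i=1: ✓ (witness j=3)
  i=2: ✓ (witness j=3)

0, 1, 2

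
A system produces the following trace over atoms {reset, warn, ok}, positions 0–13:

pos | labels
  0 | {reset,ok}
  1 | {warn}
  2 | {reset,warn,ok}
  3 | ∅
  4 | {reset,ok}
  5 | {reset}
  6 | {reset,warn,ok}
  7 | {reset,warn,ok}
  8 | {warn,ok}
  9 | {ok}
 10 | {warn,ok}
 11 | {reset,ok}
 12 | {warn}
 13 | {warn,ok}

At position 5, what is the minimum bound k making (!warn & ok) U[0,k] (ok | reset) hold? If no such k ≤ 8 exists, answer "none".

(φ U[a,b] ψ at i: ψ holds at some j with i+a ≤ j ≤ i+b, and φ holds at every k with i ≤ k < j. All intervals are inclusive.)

0

Need earliest j ≥ 5 with (ok | reset), and (!warn & ok) at every k in [5,j-1].
  j=5: rhs holds (empty prefix). k = 0.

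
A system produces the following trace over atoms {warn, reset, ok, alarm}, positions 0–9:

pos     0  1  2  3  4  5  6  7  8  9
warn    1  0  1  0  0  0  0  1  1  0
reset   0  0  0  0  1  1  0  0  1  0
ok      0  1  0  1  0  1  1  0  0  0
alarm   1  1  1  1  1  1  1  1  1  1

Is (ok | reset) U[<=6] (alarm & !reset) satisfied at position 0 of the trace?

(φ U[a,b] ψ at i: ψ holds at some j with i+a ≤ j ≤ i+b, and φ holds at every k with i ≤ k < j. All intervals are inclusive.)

Need some j in [0,6] with (alarm & !reset), and (ok | reset) at every k in [0,j-1].
  j=0: (alarm & !reset) holds; no prefix to check → satisfied.

Holds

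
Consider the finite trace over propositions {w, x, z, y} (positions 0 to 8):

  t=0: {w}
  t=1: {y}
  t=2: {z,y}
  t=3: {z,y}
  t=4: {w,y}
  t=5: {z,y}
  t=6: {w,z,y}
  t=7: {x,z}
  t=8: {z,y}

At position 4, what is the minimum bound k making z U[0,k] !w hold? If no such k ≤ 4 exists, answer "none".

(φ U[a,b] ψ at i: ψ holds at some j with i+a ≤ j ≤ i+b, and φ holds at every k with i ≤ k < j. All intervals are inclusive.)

none

Need earliest j ≥ 4 with !w, and z at every k in [4,j-1].
  j=4: rhs fails.
  j=5: rhs holds but lhs fails at k=4.
  j=6: rhs fails.
  j=7: rhs holds but lhs fails at k=4.
  j=8: rhs holds but lhs fails at k=4.
No witness within the range → none.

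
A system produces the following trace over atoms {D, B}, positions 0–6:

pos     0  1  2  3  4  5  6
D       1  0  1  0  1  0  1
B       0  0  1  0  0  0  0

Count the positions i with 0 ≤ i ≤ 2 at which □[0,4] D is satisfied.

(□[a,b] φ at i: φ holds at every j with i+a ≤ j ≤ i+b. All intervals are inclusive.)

0

Evaluate at each i in [0,2]:
  i=0: ✗ (fails at j=1)
  i=1: ✗ (fails at j=1)
  i=2: ✗ (fails at j=3)
Positions where it holds: {} → 0.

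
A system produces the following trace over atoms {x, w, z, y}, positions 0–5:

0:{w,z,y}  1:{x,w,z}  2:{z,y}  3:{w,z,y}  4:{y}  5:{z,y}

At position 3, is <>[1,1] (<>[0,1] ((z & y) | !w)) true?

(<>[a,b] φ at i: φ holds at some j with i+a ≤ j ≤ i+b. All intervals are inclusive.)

Check <>[0,1] ((z & y) | !w) at each j in [4,4]:
  j=4: holds (witness at 4)
Found at j=4 → formula holds.

True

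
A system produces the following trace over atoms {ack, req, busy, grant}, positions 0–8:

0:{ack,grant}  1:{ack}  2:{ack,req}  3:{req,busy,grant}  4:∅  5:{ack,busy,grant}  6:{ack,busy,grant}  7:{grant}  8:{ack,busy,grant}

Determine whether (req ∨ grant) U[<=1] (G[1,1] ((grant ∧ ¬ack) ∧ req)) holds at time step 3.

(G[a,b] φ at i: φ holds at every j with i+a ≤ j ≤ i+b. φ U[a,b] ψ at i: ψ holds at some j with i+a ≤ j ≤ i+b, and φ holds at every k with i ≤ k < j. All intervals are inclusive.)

Need some j in [3,4] with G[1,1] ((grant ∧ ¬ack) ∧ req), and (req ∨ grant) at every k in [3,j-1].
  j=3: G[1,1] ((grant ∧ ¬ack) ∧ req) — fails at 4.
  j=4: G[1,1] ((grant ∧ ¬ack) ∧ req) — fails at 5.
No j in the window works → until fails.

No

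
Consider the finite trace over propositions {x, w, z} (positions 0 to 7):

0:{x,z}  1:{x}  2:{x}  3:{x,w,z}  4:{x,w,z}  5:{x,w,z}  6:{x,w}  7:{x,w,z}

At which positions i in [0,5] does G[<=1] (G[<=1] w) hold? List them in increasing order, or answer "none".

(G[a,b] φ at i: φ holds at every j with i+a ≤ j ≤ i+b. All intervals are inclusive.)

3, 4, 5

Evaluate at each i in [0,5]:
  i=0: ✗ (fails at j=0)
  i=1: ✗ (fails at j=1)
  i=2: ✗ (fails at j=2)
  i=3: ✓ (all of [3,4])
  i=4: ✓ (all of [4,5])
  i=5: ✓ (all of [5,6])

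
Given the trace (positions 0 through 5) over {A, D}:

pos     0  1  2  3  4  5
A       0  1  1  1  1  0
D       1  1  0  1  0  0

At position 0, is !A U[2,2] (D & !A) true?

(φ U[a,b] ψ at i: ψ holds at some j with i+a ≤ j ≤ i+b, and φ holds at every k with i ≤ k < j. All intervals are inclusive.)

Does not hold

Need some j in [2,2] with (D & !A), and !A at every k in [0,j-1].
  j=2: (D & !A) false.
No j in the window works → until fails.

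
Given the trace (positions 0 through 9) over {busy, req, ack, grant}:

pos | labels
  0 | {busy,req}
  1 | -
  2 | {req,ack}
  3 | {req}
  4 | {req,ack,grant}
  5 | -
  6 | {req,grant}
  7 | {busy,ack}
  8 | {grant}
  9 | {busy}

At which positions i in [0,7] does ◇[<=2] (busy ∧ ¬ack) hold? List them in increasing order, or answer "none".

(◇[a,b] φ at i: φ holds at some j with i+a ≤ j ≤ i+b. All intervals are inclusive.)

0, 7

Evaluate at each i in [0,7]:
  i=0: ✓ (witness j=0)
  i=1: ✗ (none in [1,3])
  i=2: ✗ (none in [2,4])
  i=3: ✗ (none in [3,5])
  i=4: ✗ (none in [4,6])
  i=5: ✗ (none in [5,7])
  i=6: ✗ (none in [6,8])
  i=7: ✓ (witness j=9)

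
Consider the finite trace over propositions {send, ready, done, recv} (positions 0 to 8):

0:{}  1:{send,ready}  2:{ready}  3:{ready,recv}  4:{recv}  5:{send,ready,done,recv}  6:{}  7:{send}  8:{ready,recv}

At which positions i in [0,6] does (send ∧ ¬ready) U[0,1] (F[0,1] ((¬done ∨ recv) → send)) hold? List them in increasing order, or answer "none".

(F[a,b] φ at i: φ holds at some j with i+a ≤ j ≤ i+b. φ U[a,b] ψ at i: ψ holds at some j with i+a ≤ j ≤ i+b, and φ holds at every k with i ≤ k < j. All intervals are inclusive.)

0, 1, 4, 5, 6

Evaluate at each i in [0,6]:
  i=0: ✓ (rhs at j=0)
  i=1: ✓ (rhs at j=1)
  i=2: ✗ (no rhs in [2,3])
  i=3: ✗ (lhs fails at k=3 before rhs at j=4)
  i=4: ✓ (rhs at j=4)
  i=5: ✓ (rhs at j=5)
  i=6: ✓ (rhs at j=6)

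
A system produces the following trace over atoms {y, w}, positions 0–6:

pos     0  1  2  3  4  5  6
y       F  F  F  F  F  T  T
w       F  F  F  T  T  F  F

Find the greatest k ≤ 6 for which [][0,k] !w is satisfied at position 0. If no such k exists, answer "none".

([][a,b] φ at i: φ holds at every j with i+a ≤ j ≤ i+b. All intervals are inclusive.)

2

!w must hold from j=0 onward; find where it first fails.
  j=0: holds
  j=1: holds
  j=2: holds
  j=3: fails
Holds on [0,2], so largest k = 2.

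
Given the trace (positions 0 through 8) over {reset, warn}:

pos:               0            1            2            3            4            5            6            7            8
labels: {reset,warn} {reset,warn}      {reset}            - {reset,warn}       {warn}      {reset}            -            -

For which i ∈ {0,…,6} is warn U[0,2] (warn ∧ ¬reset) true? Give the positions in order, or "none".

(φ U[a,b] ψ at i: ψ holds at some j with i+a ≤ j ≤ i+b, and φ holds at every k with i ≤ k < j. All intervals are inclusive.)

4, 5

Evaluate at each i in [0,6]:
  i=0: ✗ (no rhs in [0,2])
  i=1: ✗ (no rhs in [1,3])
  i=2: ✗ (no rhs in [2,4])
  i=3: ✗ (lhs fails at k=3 before rhs at j=5)
  i=4: ✓ (rhs at j=5; lhs holds on [4,4])
  i=5: ✓ (rhs at j=5)
  i=6: ✗ (no rhs in [6,8])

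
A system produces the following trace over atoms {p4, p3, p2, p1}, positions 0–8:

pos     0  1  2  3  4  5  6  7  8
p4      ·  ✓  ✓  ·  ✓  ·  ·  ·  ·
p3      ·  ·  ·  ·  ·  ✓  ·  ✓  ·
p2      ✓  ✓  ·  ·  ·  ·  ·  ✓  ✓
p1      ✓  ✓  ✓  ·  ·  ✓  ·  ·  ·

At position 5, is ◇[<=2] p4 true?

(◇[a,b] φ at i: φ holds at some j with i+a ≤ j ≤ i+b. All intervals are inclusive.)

Check p4 at each j in [5,7]:
  j=5: false
  j=6: false
  j=7: false
No position in the window satisfies it → formula fails.

False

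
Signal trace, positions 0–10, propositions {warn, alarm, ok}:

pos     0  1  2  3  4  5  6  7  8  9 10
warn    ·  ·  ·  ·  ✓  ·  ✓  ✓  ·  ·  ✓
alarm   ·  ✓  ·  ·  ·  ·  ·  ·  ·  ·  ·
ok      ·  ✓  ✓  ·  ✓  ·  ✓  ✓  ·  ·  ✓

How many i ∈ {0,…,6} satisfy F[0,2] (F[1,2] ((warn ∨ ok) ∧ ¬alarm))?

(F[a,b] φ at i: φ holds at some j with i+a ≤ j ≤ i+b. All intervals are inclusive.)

Evaluate at each i in [0,6]:
  i=0: ✓ (witness j=0)
  i=1: ✓ (witness j=1)
  i=2: ✓ (witness j=2)
  i=3: ✓ (witness j=3)
  i=4: ✓ (witness j=4)
  i=5: ✓ (witness j=5)
  i=6: ✓ (witness j=6)
Positions where it holds: {0, 1, 2, 3, 4, 5, 6} → 7.

7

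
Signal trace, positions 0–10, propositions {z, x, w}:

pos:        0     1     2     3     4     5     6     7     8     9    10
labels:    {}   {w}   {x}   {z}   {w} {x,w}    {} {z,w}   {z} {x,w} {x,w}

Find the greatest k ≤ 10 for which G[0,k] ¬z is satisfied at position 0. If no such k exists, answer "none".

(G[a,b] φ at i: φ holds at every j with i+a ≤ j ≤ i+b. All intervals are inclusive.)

2

¬z must hold from j=0 onward; find where it first fails.
  j=0: holds
  j=1: holds
  j=2: holds
  j=3: fails
Holds on [0,2], so largest k = 2.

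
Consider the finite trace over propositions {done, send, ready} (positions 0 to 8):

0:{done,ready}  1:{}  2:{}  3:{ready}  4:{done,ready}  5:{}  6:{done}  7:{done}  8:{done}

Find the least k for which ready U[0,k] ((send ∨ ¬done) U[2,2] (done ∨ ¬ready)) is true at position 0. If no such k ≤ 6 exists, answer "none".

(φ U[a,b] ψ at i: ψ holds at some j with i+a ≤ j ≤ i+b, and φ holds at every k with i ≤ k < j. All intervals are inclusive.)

none

Need earliest j ≥ 0 with ((send ∨ ¬done) U[2,2] (done ∨ ¬ready)), and ready at every k in [0,j-1].
  j=0: rhs fails.
  j=1: rhs fails.
  j=2: rhs holds but lhs fails at k=1.
  j=3: rhs fails.
  j=4: rhs fails.
  j=5: rhs fails.
  j=6: rhs fails.
No witness within the range → none.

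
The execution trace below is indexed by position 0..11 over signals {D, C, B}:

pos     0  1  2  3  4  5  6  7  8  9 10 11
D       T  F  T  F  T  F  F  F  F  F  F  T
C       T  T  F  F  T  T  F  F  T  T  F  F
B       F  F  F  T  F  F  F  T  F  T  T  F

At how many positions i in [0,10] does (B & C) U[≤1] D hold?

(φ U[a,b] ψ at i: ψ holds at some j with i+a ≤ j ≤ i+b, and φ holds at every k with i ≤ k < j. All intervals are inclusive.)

Evaluate at each i in [0,10]:
  i=0: ✓ (rhs at j=0)
  i=1: ✗ (lhs fails at k=1 before rhs at j=2)
  i=2: ✓ (rhs at j=2)
  i=3: ✗ (lhs fails at k=3 before rhs at j=4)
  i=4: ✓ (rhs at j=4)
  i=5: ✗ (no rhs in [5,6])
  i=6: ✗ (no rhs in [6,7])
  i=7: ✗ (no rhs in [7,8])
  i=8: ✗ (no rhs in [8,9])
  i=9: ✗ (no rhs in [9,10])
  i=10: ✗ (lhs fails at k=10 before rhs at j=11)
Positions where it holds: {0, 2, 4} → 3.

3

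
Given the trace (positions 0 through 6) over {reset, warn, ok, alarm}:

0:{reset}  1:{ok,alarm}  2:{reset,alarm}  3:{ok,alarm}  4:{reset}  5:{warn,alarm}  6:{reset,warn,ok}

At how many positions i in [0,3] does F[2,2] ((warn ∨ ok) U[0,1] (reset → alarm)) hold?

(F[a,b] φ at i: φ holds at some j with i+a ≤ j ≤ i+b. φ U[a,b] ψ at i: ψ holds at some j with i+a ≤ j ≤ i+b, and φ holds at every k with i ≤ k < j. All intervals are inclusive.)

3

Evaluate at each i in [0,3]:
  i=0: ✓ (witness j=2)
  i=1: ✓ (witness j=3)
  i=2: ✗ (none in [4,4])
  i=3: ✓ (witness j=5)
Positions where it holds: {0, 1, 3} → 3.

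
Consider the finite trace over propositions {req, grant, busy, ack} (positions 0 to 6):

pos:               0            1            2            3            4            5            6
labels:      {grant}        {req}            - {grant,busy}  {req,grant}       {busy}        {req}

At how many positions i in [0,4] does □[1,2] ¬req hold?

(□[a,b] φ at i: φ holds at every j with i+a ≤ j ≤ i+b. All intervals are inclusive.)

Evaluate at each i in [0,4]:
  i=0: ✗ (fails at j=1)
  i=1: ✓ (all of [2,3])
  i=2: ✗ (fails at j=4)
  i=3: ✗ (fails at j=4)
  i=4: ✗ (fails at j=6)
Positions where it holds: {1} → 1.

1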